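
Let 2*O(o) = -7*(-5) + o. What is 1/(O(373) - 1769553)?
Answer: -1/1769349 ≈ -5.6518e-7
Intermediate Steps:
O(o) = 35/2 + o/2 (O(o) = (-7*(-5) + o)/2 = (35 + o)/2 = 35/2 + o/2)
1/(O(373) - 1769553) = 1/((35/2 + (½)*373) - 1769553) = 1/((35/2 + 373/2) - 1769553) = 1/(204 - 1769553) = 1/(-1769349) = -1/1769349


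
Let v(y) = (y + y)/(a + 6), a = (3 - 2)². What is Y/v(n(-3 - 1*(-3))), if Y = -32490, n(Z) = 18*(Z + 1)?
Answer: -12635/2 ≈ -6317.5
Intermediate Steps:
n(Z) = 18 + 18*Z (n(Z) = 18*(1 + Z) = 18 + 18*Z)
a = 1 (a = 1² = 1)
v(y) = 2*y/7 (v(y) = (y + y)/(1 + 6) = (2*y)/7 = (2*y)*(⅐) = 2*y/7)
Y/v(n(-3 - 1*(-3))) = -32490*7/(2*(18 + 18*(-3 - 1*(-3)))) = -32490*7/(2*(18 + 18*(-3 + 3))) = -32490*7/(2*(18 + 18*0)) = -32490*7/(2*(18 + 0)) = -32490/((2/7)*18) = -32490/36/7 = -32490*7/36 = -12635/2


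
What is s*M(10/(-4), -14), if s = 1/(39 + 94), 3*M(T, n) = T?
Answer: -5/798 ≈ -0.0062657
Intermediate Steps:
M(T, n) = T/3
s = 1/133 ≈ 0.0075188
s*M(10/(-4), -14) = ((10/(-4))/3)/133 = ((10*(-¼))/3)/133 = ((⅓)*(-5/2))/133 = (1/133)*(-⅚) = -5/798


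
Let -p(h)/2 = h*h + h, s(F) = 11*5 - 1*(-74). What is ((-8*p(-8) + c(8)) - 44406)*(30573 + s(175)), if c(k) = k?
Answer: -1335598404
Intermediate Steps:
s(F) = 129 (s(F) = 55 + 74 = 129)
p(h) = -2*h - 2*h**2 (p(h) = -2*(h*h + h) = -2*(h**2 + h) = -2*(h + h**2) = -2*h - 2*h**2)
((-8*p(-8) + c(8)) - 44406)*(30573 + s(175)) = ((-(-16)*(-8)*(1 - 8) + 8) - 44406)*(30573 + 129) = ((-(-16)*(-8)*(-7) + 8) - 44406)*30702 = ((-8*(-112) + 8) - 44406)*30702 = ((896 + 8) - 44406)*30702 = (904 - 44406)*30702 = -43502*30702 = -1335598404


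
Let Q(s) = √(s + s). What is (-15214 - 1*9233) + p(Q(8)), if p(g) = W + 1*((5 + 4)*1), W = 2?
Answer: -24436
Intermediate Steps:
Q(s) = √2*√s (Q(s) = √(2*s) = √2*√s)
p(g) = 11 (p(g) = 2 + 1*((5 + 4)*1) = 2 + 1*(9*1) = 2 + 1*9 = 2 + 9 = 11)
(-15214 - 1*9233) + p(Q(8)) = (-15214 - 1*9233) + 11 = (-15214 - 9233) + 11 = -24447 + 11 = -24436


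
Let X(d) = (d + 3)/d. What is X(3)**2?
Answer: 4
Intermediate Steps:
X(d) = (3 + d)/d
X(3)**2 = ((3 + 3)/3)**2 = ((1/3)*6)**2 = 2**2 = 4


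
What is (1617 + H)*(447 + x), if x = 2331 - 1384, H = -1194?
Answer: 589662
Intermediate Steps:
x = 947
(1617 + H)*(447 + x) = (1617 - 1194)*(447 + 947) = 423*1394 = 589662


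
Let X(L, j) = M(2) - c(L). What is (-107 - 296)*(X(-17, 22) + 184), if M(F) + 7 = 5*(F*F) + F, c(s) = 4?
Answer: -78585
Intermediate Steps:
M(F) = -7 + F + 5*F² (M(F) = -7 + (5*(F*F) + F) = -7 + (5*F² + F) = -7 + (F + 5*F²) = -7 + F + 5*F²)
X(L, j) = 11 (X(L, j) = (-7 + 2 + 5*2²) - 1*4 = (-7 + 2 + 5*4) - 4 = (-7 + 2 + 20) - 4 = 15 - 4 = 11)
(-107 - 296)*(X(-17, 22) + 184) = (-107 - 296)*(11 + 184) = -403*195 = -78585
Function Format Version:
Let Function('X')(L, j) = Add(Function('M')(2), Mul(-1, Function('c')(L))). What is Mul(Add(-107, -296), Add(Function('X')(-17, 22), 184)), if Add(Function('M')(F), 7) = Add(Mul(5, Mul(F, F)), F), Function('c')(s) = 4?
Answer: -78585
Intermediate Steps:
Function('M')(F) = Add(-7, F, Mul(5, Pow(F, 2))) (Function('M')(F) = Add(-7, Add(Mul(5, Mul(F, F)), F)) = Add(-7, Add(Mul(5, Pow(F, 2)), F)) = Add(-7, Add(F, Mul(5, Pow(F, 2)))) = Add(-7, F, Mul(5, Pow(F, 2))))
Function('X')(L, j) = 11 (Function('X')(L, j) = Add(Add(-7, 2, Mul(5, Pow(2, 2))), Mul(-1, 4)) = Add(Add(-7, 2, Mul(5, 4)), -4) = Add(Add(-7, 2, 20), -4) = Add(15, -4) = 11)
Mul(Add(-107, -296), Add(Function('X')(-17, 22), 184)) = Mul(Add(-107, -296), Add(11, 184)) = Mul(-403, 195) = -78585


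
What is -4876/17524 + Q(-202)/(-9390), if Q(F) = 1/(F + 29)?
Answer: -1980224549/7116803070 ≈ -0.27825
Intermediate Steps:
Q(F) = 1/(29 + F)
-4876/17524 + Q(-202)/(-9390) = -4876/17524 + 1/((29 - 202)*(-9390)) = -4876*1/17524 - 1/9390/(-173) = -1219/4381 - 1/173*(-1/9390) = -1219/4381 + 1/1624470 = -1980224549/7116803070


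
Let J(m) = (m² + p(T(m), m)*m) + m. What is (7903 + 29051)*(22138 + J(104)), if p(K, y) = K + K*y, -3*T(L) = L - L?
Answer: 1221625332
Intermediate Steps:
T(L) = 0 (T(L) = -(L - L)/3 = -⅓*0 = 0)
J(m) = m + m² (J(m) = (m² + (0*(1 + m))*m) + m = (m² + 0*m) + m = (m² + 0) + m = m² + m = m + m²)
(7903 + 29051)*(22138 + J(104)) = (7903 + 29051)*(22138 + 104*(1 + 104)) = 36954*(22138 + 104*105) = 36954*(22138 + 10920) = 36954*33058 = 1221625332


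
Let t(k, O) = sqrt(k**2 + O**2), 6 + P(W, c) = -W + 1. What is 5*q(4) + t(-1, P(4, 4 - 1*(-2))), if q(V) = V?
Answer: 20 + sqrt(82) ≈ 29.055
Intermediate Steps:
P(W, c) = -5 - W (P(W, c) = -6 + (-W + 1) = -6 + (1 - W) = -5 - W)
t(k, O) = sqrt(O**2 + k**2)
5*q(4) + t(-1, P(4, 4 - 1*(-2))) = 5*4 + sqrt((-5 - 1*4)**2 + (-1)**2) = 20 + sqrt((-5 - 4)**2 + 1) = 20 + sqrt((-9)**2 + 1) = 20 + sqrt(81 + 1) = 20 + sqrt(82)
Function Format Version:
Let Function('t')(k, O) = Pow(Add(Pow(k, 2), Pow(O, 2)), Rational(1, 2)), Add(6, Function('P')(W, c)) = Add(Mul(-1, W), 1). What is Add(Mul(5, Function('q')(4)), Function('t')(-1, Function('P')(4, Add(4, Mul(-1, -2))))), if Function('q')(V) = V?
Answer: Add(20, Pow(82, Rational(1, 2))) ≈ 29.055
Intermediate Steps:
Function('P')(W, c) = Add(-5, Mul(-1, W)) (Function('P')(W, c) = Add(-6, Add(Mul(-1, W), 1)) = Add(-6, Add(1, Mul(-1, W))) = Add(-5, Mul(-1, W)))
Function('t')(k, O) = Pow(Add(Pow(O, 2), Pow(k, 2)), Rational(1, 2))
Add(Mul(5, Function('q')(4)), Function('t')(-1, Function('P')(4, Add(4, Mul(-1, -2))))) = Add(Mul(5, 4), Pow(Add(Pow(Add(-5, Mul(-1, 4)), 2), Pow(-1, 2)), Rational(1, 2))) = Add(20, Pow(Add(Pow(Add(-5, -4), 2), 1), Rational(1, 2))) = Add(20, Pow(Add(Pow(-9, 2), 1), Rational(1, 2))) = Add(20, Pow(Add(81, 1), Rational(1, 2))) = Add(20, Pow(82, Rational(1, 2)))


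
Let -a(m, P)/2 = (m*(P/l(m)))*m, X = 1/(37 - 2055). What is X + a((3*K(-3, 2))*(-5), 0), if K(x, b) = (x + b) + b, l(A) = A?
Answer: -1/2018 ≈ -0.00049554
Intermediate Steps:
K(x, b) = x + 2*b (K(x, b) = (b + x) + b = x + 2*b)
X = -1/2018 (X = 1/(-2018) = -1/2018 ≈ -0.00049554)
a(m, P) = -2*P*m (a(m, P) = -2*m*(P/m)*m = -2*P*m)
X + a((3*K(-3, 2))*(-5), 0) = -1/2018 - 2*0*(3*(-3 + 2*2))*(-5) = -1/2018 - 2*0*(3*(-3 + 4))*(-5) = -1/2018 - 2*0*(3*1)*(-5) = -1/2018 - 2*0*3*(-5) = -1/2018 - 2*0*(-15) = -1/2018 + 0 = -1/2018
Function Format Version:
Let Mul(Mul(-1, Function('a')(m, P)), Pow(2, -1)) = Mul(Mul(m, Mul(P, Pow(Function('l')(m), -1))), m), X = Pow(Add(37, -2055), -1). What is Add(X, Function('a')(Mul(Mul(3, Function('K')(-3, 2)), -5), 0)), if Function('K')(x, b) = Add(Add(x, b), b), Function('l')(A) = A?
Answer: Rational(-1, 2018) ≈ -0.00049554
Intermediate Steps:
Function('K')(x, b) = Add(x, Mul(2, b)) (Function('K')(x, b) = Add(Add(b, x), b) = Add(x, Mul(2, b)))
X = Rational(-1, 2018) (X = Pow(-2018, -1) = Rational(-1, 2018) ≈ -0.00049554)
Function('a')(m, P) = Mul(-2, P, m) (Function('a')(m, P) = Mul(-2, Mul(Mul(m, Mul(P, Pow(m, -1))), m)) = Mul(-2, Mul(P, m)) = Mul(-2, P, m))
Add(X, Function('a')(Mul(Mul(3, Function('K')(-3, 2)), -5), 0)) = Add(Rational(-1, 2018), Mul(-2, 0, Mul(Mul(3, Add(-3, Mul(2, 2))), -5))) = Add(Rational(-1, 2018), Mul(-2, 0, Mul(Mul(3, Add(-3, 4)), -5))) = Add(Rational(-1, 2018), Mul(-2, 0, Mul(Mul(3, 1), -5))) = Add(Rational(-1, 2018), Mul(-2, 0, Mul(3, -5))) = Add(Rational(-1, 2018), Mul(-2, 0, -15)) = Add(Rational(-1, 2018), 0) = Rational(-1, 2018)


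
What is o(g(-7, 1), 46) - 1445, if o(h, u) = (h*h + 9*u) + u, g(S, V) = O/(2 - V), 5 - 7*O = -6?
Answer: -48144/49 ≈ -982.53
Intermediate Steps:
O = 11/7 (O = 5/7 - ⅐*(-6) = 5/7 + 6/7 = 11/7 ≈ 1.5714)
g(S, V) = 11/(7*(2 - V))
o(h, u) = h² + 10*u (o(h, u) = (h² + 9*u) + u = h² + 10*u)
o(g(-7, 1), 46) - 1445 = ((-11/(-14 + 7*1))² + 10*46) - 1445 = ((-11/(-14 + 7))² + 460) - 1445 = ((-11/(-7))² + 460) - 1445 = ((-11*(-⅐))² + 460) - 1445 = ((11/7)² + 460) - 1445 = (121/49 + 460) - 1445 = 22661/49 - 1445 = -48144/49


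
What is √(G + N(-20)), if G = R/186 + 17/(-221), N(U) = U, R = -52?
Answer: I*√29754699/1209 ≈ 4.5118*I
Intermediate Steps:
G = -431/1209 (G = -52/186 + 17/(-221) = -52*1/186 + 17*(-1/221) = -26/93 - 1/13 = -431/1209 ≈ -0.35649)
√(G + N(-20)) = √(-431/1209 - 20) = √(-24611/1209) = I*√29754699/1209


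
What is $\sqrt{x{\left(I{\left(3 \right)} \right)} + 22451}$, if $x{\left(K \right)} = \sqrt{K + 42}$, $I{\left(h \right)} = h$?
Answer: $\sqrt{22451 + 3 \sqrt{5}} \approx 149.86$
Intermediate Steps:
$x{\left(K \right)} = \sqrt{42 + K}$
$\sqrt{x{\left(I{\left(3 \right)} \right)} + 22451} = \sqrt{\sqrt{42 + 3} + 22451} = \sqrt{\sqrt{45} + 22451} = \sqrt{3 \sqrt{5} + 22451} = \sqrt{22451 + 3 \sqrt{5}}$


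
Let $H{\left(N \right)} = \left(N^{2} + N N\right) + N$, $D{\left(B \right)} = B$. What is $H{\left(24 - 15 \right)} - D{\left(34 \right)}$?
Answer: $137$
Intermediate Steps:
$H{\left(N \right)} = N + 2 N^{2}$ ($H{\left(N \right)} = \left(N^{2} + N^{2}\right) + N = 2 N^{2} + N = N + 2 N^{2}$)
$H{\left(24 - 15 \right)} - D{\left(34 \right)} = \left(24 - 15\right) \left(1 + 2 \left(24 - 15\right)\right) - 34 = 9 \left(1 + 2 \cdot 9\right) - 34 = 9 \left(1 + 18\right) - 34 = 9 \cdot 19 - 34 = 171 - 34 = 137$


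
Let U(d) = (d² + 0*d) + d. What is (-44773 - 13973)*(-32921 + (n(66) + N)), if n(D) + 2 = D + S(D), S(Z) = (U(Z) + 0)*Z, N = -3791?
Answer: -14992214184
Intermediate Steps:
U(d) = d + d² (U(d) = (d² + 0) + d = d² + d = d + d²)
S(Z) = Z²*(1 + Z) (S(Z) = (Z*(1 + Z) + 0)*Z = (Z*(1 + Z))*Z = Z²*(1 + Z))
n(D) = -2 + D + D²*(1 + D) (n(D) = -2 + (D + D²*(1 + D)) = -2 + D + D²*(1 + D))
(-44773 - 13973)*(-32921 + (n(66) + N)) = (-44773 - 13973)*(-32921 + ((-2 + 66 + 66²*(1 + 66)) - 3791)) = -58746*(-32921 + ((-2 + 66 + 4356*67) - 3791)) = -58746*(-32921 + ((-2 + 66 + 291852) - 3791)) = -58746*(-32921 + (291916 - 3791)) = -58746*(-32921 + 288125) = -58746*255204 = -14992214184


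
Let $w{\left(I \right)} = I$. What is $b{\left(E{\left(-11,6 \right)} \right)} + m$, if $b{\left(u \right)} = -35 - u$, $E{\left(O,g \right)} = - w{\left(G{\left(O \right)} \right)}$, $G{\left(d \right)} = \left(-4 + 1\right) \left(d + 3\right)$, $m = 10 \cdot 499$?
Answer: $4979$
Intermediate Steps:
$m = 4990$
$G{\left(d \right)} = -9 - 3 d$ ($G{\left(d \right)} = - 3 \left(3 + d\right) = -9 - 3 d$)
$E{\left(O,g \right)} = 9 + 3 O$ ($E{\left(O,g \right)} = - (-9 - 3 O) = 9 + 3 O$)
$b{\left(E{\left(-11,6 \right)} \right)} + m = \left(-35 - \left(9 + 3 \left(-11\right)\right)\right) + 4990 = \left(-35 - \left(9 - 33\right)\right) + 4990 = \left(-35 - -24\right) + 4990 = \left(-35 + 24\right) + 4990 = -11 + 4990 = 4979$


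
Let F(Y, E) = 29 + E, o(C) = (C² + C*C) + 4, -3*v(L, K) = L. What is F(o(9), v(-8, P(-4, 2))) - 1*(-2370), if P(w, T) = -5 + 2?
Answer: 7205/3 ≈ 2401.7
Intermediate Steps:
P(w, T) = -3
v(L, K) = -L/3
o(C) = 4 + 2*C² (o(C) = (C² + C²) + 4 = 2*C² + 4 = 4 + 2*C²)
F(o(9), v(-8, P(-4, 2))) - 1*(-2370) = (29 - ⅓*(-8)) - 1*(-2370) = (29 + 8/3) + 2370 = 95/3 + 2370 = 7205/3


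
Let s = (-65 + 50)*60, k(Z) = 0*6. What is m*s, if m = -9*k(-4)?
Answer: 0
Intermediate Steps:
k(Z) = 0
s = -900 (s = -15*60 = -900)
m = 0 (m = -9*0 = 0)
m*s = 0*(-900) = 0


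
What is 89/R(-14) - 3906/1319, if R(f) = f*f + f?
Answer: -593501/240058 ≈ -2.4723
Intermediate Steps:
R(f) = f + f² (R(f) = f² + f = f + f²)
89/R(-14) - 3906/1319 = 89/((-14*(1 - 14))) - 3906/1319 = 89/((-14*(-13))) - 3906*1/1319 = 89/182 - 3906/1319 = -593501/240058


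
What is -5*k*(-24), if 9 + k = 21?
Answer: 1440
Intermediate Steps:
k = 12 (k = -9 + 21 = 12)
-5*k*(-24) = -5*12*(-24) = -60*(-24) = 1440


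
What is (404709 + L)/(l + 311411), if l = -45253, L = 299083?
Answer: 351896/133079 ≈ 2.6443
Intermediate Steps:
(404709 + L)/(l + 311411) = (404709 + 299083)/(-45253 + 311411) = 703792/266158 = 703792*(1/266158) = 351896/133079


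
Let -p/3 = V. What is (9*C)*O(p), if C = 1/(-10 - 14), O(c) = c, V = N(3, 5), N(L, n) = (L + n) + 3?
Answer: 99/8 ≈ 12.375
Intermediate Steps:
N(L, n) = 3 + L + n
V = 11 (V = 3 + 3 + 5 = 11)
p = -33 (p = -3*11 = -33)
C = -1/24 (C = 1/(-24) = -1/24 ≈ -0.041667)
(9*C)*O(p) = (9*(-1/24))*(-33) = -3/8*(-33) = 99/8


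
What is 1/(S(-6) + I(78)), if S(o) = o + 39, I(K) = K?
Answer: 1/111 ≈ 0.0090090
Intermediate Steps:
S(o) = 39 + o
1/(S(-6) + I(78)) = 1/((39 - 6) + 78) = 1/(33 + 78) = 1/111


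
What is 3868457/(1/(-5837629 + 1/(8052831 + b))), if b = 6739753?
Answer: -334055255487145684095/14792584 ≈ -2.2583e+13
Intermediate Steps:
3868457/(1/(-5837629 + 1/(8052831 + b))) = 3868457/(1/(-5837629 + 1/(8052831 + 6739753))) = 3868457/(1/(-5837629 + 1/14792584)) = 3868457/(1/(-86353617343335/14792584)) = 3868457/(-14792584/86353617343335) = 3868457*(-86353617343335/14792584) = -334055255487145684095/14792584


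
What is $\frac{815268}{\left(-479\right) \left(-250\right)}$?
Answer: $\frac{407634}{59875} \approx 6.8081$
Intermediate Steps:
$\frac{815268}{\left(-479\right) \left(-250\right)} = \frac{815268}{119750} = 815268 \cdot \frac{1}{119750} = \frac{407634}{59875}$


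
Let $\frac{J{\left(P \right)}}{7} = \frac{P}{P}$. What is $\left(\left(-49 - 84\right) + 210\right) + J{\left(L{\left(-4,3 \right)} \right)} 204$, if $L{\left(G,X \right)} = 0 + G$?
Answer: $1505$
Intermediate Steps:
$L{\left(G,X \right)} = G$
$J{\left(P \right)} = 7$ ($J{\left(P \right)} = 7 \frac{P}{P} = 7 \cdot 1 = 7$)
$\left(\left(-49 - 84\right) + 210\right) + J{\left(L{\left(-4,3 \right)} \right)} 204 = \left(\left(-49 - 84\right) + 210\right) + 7 \cdot 204 = \left(-133 + 210\right) + 1428 = 77 + 1428 = 1505$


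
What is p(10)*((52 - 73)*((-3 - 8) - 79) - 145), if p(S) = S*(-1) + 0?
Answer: -17450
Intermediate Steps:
p(S) = -S (p(S) = -S + 0 = -S)
p(10)*((52 - 73)*((-3 - 8) - 79) - 145) = (-1*10)*((52 - 73)*((-3 - 8) - 79) - 145) = -10*(-21*(-11 - 79) - 145) = -10*(-21*(-90) - 145) = -10*(1890 - 145) = -10*1745 = -17450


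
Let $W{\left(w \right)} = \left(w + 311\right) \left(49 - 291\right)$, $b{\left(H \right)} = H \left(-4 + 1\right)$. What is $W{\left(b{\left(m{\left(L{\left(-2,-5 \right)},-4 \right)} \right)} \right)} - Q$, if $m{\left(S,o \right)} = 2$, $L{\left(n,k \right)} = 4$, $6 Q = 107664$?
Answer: $-91754$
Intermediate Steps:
$Q = 17944$ ($Q = \frac{1}{6} \cdot 107664 = 17944$)
$b{\left(H \right)} = - 3 H$ ($b{\left(H \right)} = H \left(-3\right) = - 3 H$)
$W{\left(w \right)} = -75262 - 242 w$ ($W{\left(w \right)} = \left(311 + w\right) \left(-242\right) = -75262 - 242 w$)
$W{\left(b{\left(m{\left(L{\left(-2,-5 \right)},-4 \right)} \right)} \right)} - Q = \left(-75262 - 242 \left(\left(-3\right) 2\right)\right) - 17944 = \left(-75262 - -1452\right) - 17944 = \left(-75262 + 1452\right) - 17944 = -73810 - 17944 = -91754$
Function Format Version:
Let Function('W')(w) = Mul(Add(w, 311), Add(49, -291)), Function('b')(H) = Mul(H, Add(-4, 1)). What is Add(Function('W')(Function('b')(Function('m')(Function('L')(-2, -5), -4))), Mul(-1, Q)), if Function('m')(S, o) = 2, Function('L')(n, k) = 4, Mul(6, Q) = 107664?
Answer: -91754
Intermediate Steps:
Q = 17944 (Q = Mul(Rational(1, 6), 107664) = 17944)
Function('b')(H) = Mul(-3, H) (Function('b')(H) = Mul(H, -3) = Mul(-3, H))
Function('W')(w) = Add(-75262, Mul(-242, w)) (Function('W')(w) = Mul(Add(311, w), -242) = Add(-75262, Mul(-242, w)))
Add(Function('W')(Function('b')(Function('m')(Function('L')(-2, -5), -4))), Mul(-1, Q)) = Add(Add(-75262, Mul(-242, Mul(-3, 2))), Mul(-1, 17944)) = Add(Add(-75262, Mul(-242, -6)), -17944) = Add(Add(-75262, 1452), -17944) = Add(-73810, -17944) = -91754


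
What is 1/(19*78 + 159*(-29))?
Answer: -1/3129 ≈ -0.00031959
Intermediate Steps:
1/(19*78 + 159*(-29)) = 1/(1482 - 4611) = 1/(-3129) = -1/3129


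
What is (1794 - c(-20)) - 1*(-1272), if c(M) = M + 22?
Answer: 3064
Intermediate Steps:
c(M) = 22 + M
(1794 - c(-20)) - 1*(-1272) = (1794 - (22 - 20)) - 1*(-1272) = (1794 - 1*2) + 1272 = (1794 - 2) + 1272 = 1792 + 1272 = 3064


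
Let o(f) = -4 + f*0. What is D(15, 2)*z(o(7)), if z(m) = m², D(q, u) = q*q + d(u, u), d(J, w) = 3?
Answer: 3648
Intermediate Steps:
o(f) = -4 (o(f) = -4 + 0 = -4)
D(q, u) = 3 + q² (D(q, u) = q*q + 3 = q² + 3 = 3 + q²)
D(15, 2)*z(o(7)) = (3 + 15²)*(-4)² = (3 + 225)*16 = 228*16 = 3648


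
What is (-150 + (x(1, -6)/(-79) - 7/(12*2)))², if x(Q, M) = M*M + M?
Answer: 81609062929/3594816 ≈ 22702.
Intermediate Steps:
x(Q, M) = M + M² (x(Q, M) = M² + M = M + M²)
(-150 + (x(1, -6)/(-79) - 7/(12*2)))² = (-150 + (-6*(1 - 6)/(-79) - 7/(12*2)))² = (-150 + (-6*(-5)*(-1/79) - 7/24))² = (-150 + (30*(-1/79) - 7*1/24))² = (-150 + (-30/79 - 7/24))² = (-150 - 1273/1896)² = (-285673/1896)² = 81609062929/3594816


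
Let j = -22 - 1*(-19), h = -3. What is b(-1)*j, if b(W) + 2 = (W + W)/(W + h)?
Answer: 9/2 ≈ 4.5000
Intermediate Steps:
j = -3 (j = -22 + 19 = -3)
b(W) = -2 + 2*W/(-3 + W) (b(W) = -2 + (W + W)/(W - 3) = -2 + (2*W)/(-3 + W) = -2 + 2*W/(-3 + W))
b(-1)*j = (6/(-3 - 1))*(-3) = (6/(-4))*(-3) = (6*(-¼))*(-3) = -3/2*(-3) = 9/2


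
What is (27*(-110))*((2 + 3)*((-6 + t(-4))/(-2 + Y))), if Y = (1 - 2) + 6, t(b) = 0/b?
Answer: 29700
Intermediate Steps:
t(b) = 0
Y = 5 (Y = -1 + 6 = 5)
(27*(-110))*((2 + 3)*((-6 + t(-4))/(-2 + Y))) = (27*(-110))*((2 + 3)*((-6 + 0)/(-2 + 5))) = -14850*(-6/3) = -14850*(-6*1/3) = -14850*(-2) = -2970*(-10) = 29700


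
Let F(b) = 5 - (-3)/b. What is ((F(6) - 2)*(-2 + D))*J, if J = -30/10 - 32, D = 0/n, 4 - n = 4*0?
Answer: 245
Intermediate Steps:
F(b) = 5 + 3/b
n = 4 (n = 4 - 4*0 = 4 - 1*0 = 4 + 0 = 4)
D = 0 (D = 0/4 = 0*(¼) = 0)
J = -35 (J = -30*⅒ - 32 = -3 - 32 = -35)
((F(6) - 2)*(-2 + D))*J = (((5 + 3/6) - 2)*(-2 + 0))*(-35) = (((5 + 3*(⅙)) - 2)*(-2))*(-35) = (((5 + ½) - 2)*(-2))*(-35) = ((11/2 - 2)*(-2))*(-35) = ((7/2)*(-2))*(-35) = -7*(-35) = 245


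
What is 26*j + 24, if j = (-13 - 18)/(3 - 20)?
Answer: 1214/17 ≈ 71.412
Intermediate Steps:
j = 31/17 (j = -31/(-17) = -31*(-1/17) = 31/17 ≈ 1.8235)
26*j + 24 = 26*(31/17) + 24 = 806/17 + 24 = 1214/17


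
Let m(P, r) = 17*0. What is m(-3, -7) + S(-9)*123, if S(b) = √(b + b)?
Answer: 369*I*√2 ≈ 521.84*I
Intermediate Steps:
m(P, r) = 0
S(b) = √2*√b (S(b) = √(2*b) = √2*√b)
m(-3, -7) + S(-9)*123 = 0 + (√2*√(-9))*123 = 0 + (√2*(3*I))*123 = 0 + (3*I*√2)*123 = 0 + 369*I*√2 = 369*I*√2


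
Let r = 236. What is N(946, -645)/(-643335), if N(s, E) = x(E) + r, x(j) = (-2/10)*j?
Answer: -73/128667 ≈ -0.00056736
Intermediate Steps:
x(j) = -j/5 (x(j) = (-2*⅒)*j = -j/5)
N(s, E) = 236 - E/5 (N(s, E) = -E/5 + 236 = 236 - E/5)
N(946, -645)/(-643335) = (236 - ⅕*(-645))/(-643335) = (236 + 129)*(-1/643335) = 365*(-1/643335) = -73/128667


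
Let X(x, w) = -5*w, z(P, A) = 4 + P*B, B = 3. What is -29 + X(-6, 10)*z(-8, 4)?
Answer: 971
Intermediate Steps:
z(P, A) = 4 + 3*P (z(P, A) = 4 + P*3 = 4 + 3*P)
-29 + X(-6, 10)*z(-8, 4) = -29 + (-5*10)*(4 + 3*(-8)) = -29 - 50*(4 - 24) = -29 - 50*(-20) = -29 + 1000 = 971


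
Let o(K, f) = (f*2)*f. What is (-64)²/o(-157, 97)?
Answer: 2048/9409 ≈ 0.21766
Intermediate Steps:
o(K, f) = 2*f² (o(K, f) = (2*f)*f = 2*f²)
(-64)²/o(-157, 97) = (-64)²/((2*97²)) = 4096/((2*9409)) = 4096/18818 = 4096*(1/18818) = 2048/9409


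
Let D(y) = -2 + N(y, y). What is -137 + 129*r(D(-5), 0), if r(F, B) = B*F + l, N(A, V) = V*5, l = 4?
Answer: 379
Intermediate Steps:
N(A, V) = 5*V
D(y) = -2 + 5*y
r(F, B) = 4 + B*F (r(F, B) = B*F + 4 = 4 + B*F)
-137 + 129*r(D(-5), 0) = -137 + 129*(4 + 0*(-2 + 5*(-5))) = -137 + 129*(4 + 0*(-2 - 25)) = -137 + 129*(4 + 0*(-27)) = -137 + 129*(4 + 0) = -137 + 129*4 = -137 + 516 = 379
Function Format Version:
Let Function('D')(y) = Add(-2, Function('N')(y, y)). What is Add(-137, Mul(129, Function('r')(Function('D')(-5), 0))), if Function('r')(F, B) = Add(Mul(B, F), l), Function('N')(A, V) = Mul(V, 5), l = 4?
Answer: 379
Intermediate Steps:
Function('N')(A, V) = Mul(5, V)
Function('D')(y) = Add(-2, Mul(5, y))
Function('r')(F, B) = Add(4, Mul(B, F)) (Function('r')(F, B) = Add(Mul(B, F), 4) = Add(4, Mul(B, F)))
Add(-137, Mul(129, Function('r')(Function('D')(-5), 0))) = Add(-137, Mul(129, Add(4, Mul(0, Add(-2, Mul(5, -5)))))) = Add(-137, Mul(129, Add(4, Mul(0, Add(-2, -25))))) = Add(-137, Mul(129, Add(4, Mul(0, -27)))) = Add(-137, Mul(129, Add(4, 0))) = Add(-137, Mul(129, 4)) = Add(-137, 516) = 379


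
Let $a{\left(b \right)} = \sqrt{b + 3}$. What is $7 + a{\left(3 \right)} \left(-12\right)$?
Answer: $7 - 12 \sqrt{6} \approx -22.394$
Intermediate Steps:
$a{\left(b \right)} = \sqrt{3 + b}$
$7 + a{\left(3 \right)} \left(-12\right) = 7 + \sqrt{3 + 3} \left(-12\right) = 7 + \sqrt{6} \left(-12\right) = 7 - 12 \sqrt{6}$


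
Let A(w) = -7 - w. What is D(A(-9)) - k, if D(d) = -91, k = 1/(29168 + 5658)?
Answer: -3169167/34826 ≈ -91.000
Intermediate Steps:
k = 1/34826 ≈ 2.8714e-5
D(A(-9)) - k = -91 - 1*1/34826 = -91 - 1/34826 = -3169167/34826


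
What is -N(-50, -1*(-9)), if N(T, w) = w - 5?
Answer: -4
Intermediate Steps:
N(T, w) = -5 + w
-N(-50, -1*(-9)) = -(-5 - 1*(-9)) = -(-5 + 9) = -1*4 = -4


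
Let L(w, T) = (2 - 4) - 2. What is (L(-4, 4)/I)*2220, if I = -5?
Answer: 1776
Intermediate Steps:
L(w, T) = -4 (L(w, T) = -2 - 2 = -4)
(L(-4, 4)/I)*2220 = -4/(-5)*2220 = -4*(-⅕)*2220 = (⅘)*2220 = 1776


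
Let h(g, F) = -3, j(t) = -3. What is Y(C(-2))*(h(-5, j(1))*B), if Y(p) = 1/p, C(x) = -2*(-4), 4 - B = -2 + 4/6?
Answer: -2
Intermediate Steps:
B = 16/3 (B = 4 - (-2 + 4/6) = 4 - (-2 + 4*(⅙)) = 4 - (-2 + ⅔) = 4 - 1*(-4/3) = 4 + 4/3 = 16/3 ≈ 5.3333)
C(x) = 8
Y(C(-2))*(h(-5, j(1))*B) = (-3*16/3)/8 = (⅛)*(-16) = -2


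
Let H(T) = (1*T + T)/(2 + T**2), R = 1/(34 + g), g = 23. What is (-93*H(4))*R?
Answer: -124/171 ≈ -0.72515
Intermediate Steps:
R = 1/57 (R = 1/(34 + 23) = 1/57 ≈ 0.017544)
H(T) = 2*T/(2 + T**2) (H(T) = (T + T)/(2 + T**2) = (2*T)/(2 + T**2) = 2*T/(2 + T**2))
(-93*H(4))*R = -93*2*4/(2 + 4**2)*(1/57) = -93*2*4/(2 + 16)*(1/57) = -93*2*4/18*(1/57) = -93*2*4*(1/18)*(1/57) = -93*4/9*(1/57) = -31*4/3*(1/57) = -124/3*1/57 = -124/171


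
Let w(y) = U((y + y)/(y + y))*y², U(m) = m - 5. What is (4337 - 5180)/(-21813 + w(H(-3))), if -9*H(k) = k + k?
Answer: 7587/196333 ≈ 0.038644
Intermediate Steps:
U(m) = -5 + m
H(k) = -2*k/9 (H(k) = -(k + k)/9 = -2*k/9)
w(y) = -4*y² (w(y) = (-5 + (y + y)/(y + y))*y² = (-5 + (2*y)/((2*y)))*y² = (-5 + (2*y)*(1/(2*y)))*y² = (-5 + 1)*y² = -4*y²)
(4337 - 5180)/(-21813 + w(H(-3))) = (4337 - 5180)/(-21813 - 4*(-2/9*(-3))²) = -843/(-21813 - 4*(⅔)²) = -843/(-21813 - 4*4/9) = -843/(-21813 - 16/9) = -843/(-196333/9) = -843*(-9/196333) = 7587/196333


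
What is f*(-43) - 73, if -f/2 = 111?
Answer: 9473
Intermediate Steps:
f = -222 (f = -2*111 = -222)
f*(-43) - 73 = -222*(-43) - 73 = 9546 - 73 = 9473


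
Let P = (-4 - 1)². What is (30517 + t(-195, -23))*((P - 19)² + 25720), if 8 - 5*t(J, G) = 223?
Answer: 784888344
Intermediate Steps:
P = 25 (P = (-5)² = 25)
t(J, G) = -43 (t(J, G) = 8/5 - ⅕*223 = 8/5 - 223/5 = -43)
(30517 + t(-195, -23))*((P - 19)² + 25720) = (30517 - 43)*((25 - 19)² + 25720) = 30474*(6² + 25720) = 30474*(36 + 25720) = 30474*25756 = 784888344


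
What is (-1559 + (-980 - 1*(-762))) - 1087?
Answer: -2864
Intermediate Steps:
(-1559 + (-980 - 1*(-762))) - 1087 = (-1559 + (-980 + 762)) - 1087 = (-1559 - 218) - 1087 = -1777 - 1087 = -2864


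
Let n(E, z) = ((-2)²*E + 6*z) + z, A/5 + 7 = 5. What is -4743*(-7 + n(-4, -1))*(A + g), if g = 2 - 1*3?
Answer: -1565190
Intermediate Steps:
A = -10 (A = -35 + 5*5 = -35 + 25 = -10)
g = -1 (g = 2 - 3 = -1)
n(E, z) = 4*E + 7*z (n(E, z) = (4*E + 6*z) + z = 4*E + 7*z)
-4743*(-7 + n(-4, -1))*(A + g) = -4743*(-7 + (4*(-4) + 7*(-1)))*(-10 - 1) = -4743*(-7 + (-16 - 7))*(-11) = -4743*(-7 - 23)*(-11) = -(-142290)*(-11) = -4743*330 = -1565190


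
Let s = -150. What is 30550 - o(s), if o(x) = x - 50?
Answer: 30750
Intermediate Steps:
o(x) = -50 + x
30550 - o(s) = 30550 - (-50 - 150) = 30550 - 1*(-200) = 30550 + 200 = 30750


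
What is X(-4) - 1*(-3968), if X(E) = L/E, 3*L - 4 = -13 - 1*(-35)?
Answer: 23795/6 ≈ 3965.8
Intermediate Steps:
L = 26/3 (L = 4/3 + (-13 - 1*(-35))/3 = 4/3 + (-13 + 35)/3 = 4/3 + (⅓)*22 = 4/3 + 22/3 = 26/3 ≈ 8.6667)
X(E) = 26/(3*E)
X(-4) - 1*(-3968) = (26/3)/(-4) - 1*(-3968) = (26/3)*(-¼) + 3968 = -13/6 + 3968 = 23795/6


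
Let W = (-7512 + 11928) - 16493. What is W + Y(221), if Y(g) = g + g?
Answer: -11635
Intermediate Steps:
Y(g) = 2*g
W = -12077 (W = 4416 - 16493 = -12077)
W + Y(221) = -12077 + 2*221 = -12077 + 442 = -11635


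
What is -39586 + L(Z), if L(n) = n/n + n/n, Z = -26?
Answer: -39584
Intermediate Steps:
L(n) = 2 (L(n) = 1 + 1 = 2)
-39586 + L(Z) = -39586 + 2 = -39584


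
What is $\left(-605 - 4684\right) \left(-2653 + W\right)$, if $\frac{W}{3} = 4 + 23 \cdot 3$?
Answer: $12873426$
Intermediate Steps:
$W = 219$ ($W = 3 \left(4 + 23 \cdot 3\right) = 3 \left(4 + 69\right) = 3 \cdot 73 = 219$)
$\left(-605 - 4684\right) \left(-2653 + W\right) = \left(-605 - 4684\right) \left(-2653 + 219\right) = \left(-5289\right) \left(-2434\right) = 12873426$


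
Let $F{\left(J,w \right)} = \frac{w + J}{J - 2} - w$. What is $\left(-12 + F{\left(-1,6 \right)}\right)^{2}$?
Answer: $\frac{3481}{9} \approx 386.78$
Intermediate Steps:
$F{\left(J,w \right)} = - w + \frac{J + w}{-2 + J}$ ($F{\left(J,w \right)} = \frac{J + w}{-2 + J} - w = - w + \frac{J + w}{-2 + J}$)
$\left(-12 + F{\left(-1,6 \right)}\right)^{2} = \left(-12 + \frac{-1 + 3 \cdot 6 - \left(-1\right) 6}{-2 - 1}\right)^{2} = \left(-12 + \frac{-1 + 18 + 6}{-3}\right)^{2} = \left(-12 - \frac{23}{3}\right)^{2} = \left(- \frac{59}{3}\right)^{2} = \frac{3481}{9}$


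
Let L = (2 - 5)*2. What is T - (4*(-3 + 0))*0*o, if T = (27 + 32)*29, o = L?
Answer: 1711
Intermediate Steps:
L = -6 (L = -3*2 = -6)
o = -6
T = 1711 (T = 59*29 = 1711)
T - (4*(-3 + 0))*0*o = 1711 - (4*(-3 + 0))*0*(-6) = 1711 - (4*(-3))*0*(-6) = 1711 - (-12*0)*(-6) = 1711 - 0*(-6) = 1711 - 1*0 = 1711 + 0 = 1711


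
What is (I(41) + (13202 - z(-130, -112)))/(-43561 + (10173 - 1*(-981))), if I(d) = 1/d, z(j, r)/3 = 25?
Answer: -538208/1328687 ≈ -0.40507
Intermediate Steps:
z(j, r) = 75 (z(j, r) = 3*25 = 75)
(I(41) + (13202 - z(-130, -112)))/(-43561 + (10173 - 1*(-981))) = (1/41 + (13202 - 1*75))/(-43561 + (10173 - 1*(-981))) = (1/41 + (13202 - 75))/(-43561 + (10173 + 981)) = (1/41 + 13127)/(-43561 + 11154) = (538208/41)/(-32407) = (538208/41)*(-1/32407) = -538208/1328687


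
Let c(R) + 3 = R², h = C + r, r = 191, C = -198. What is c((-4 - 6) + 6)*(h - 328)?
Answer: -4355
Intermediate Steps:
h = -7 (h = -198 + 191 = -7)
c(R) = -3 + R²
c((-4 - 6) + 6)*(h - 328) = (-3 + ((-4 - 6) + 6)²)*(-7 - 328) = (-3 + (-10 + 6)²)*(-335) = (-3 + (-4)²)*(-335) = (-3 + 16)*(-335) = 13*(-335) = -4355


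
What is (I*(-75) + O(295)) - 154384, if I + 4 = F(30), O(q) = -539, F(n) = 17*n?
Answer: -192873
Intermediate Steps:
I = 506 (I = -4 + 17*30 = -4 + 510 = 506)
(I*(-75) + O(295)) - 154384 = (506*(-75) - 539) - 154384 = (-37950 - 539) - 154384 = -38489 - 154384 = -192873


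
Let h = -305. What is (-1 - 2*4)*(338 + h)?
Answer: -297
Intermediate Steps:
(-1 - 2*4)*(338 + h) = (-1 - 2*4)*(338 - 305) = (-1 - 8)*33 = -9*33 = -297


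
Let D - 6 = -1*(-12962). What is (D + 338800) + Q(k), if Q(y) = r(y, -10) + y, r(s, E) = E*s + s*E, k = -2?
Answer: 351806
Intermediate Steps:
D = 12968 (D = 6 - 1*(-12962) = 6 + 12962 = 12968)
r(s, E) = 2*E*s (r(s, E) = E*s + E*s = 2*E*s)
Q(y) = -19*y (Q(y) = 2*(-10)*y + y = -20*y + y = -19*y)
(D + 338800) + Q(k) = (12968 + 338800) - 19*(-2) = 351768 + 38 = 351806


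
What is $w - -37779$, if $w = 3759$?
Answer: $41538$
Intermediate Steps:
$w - -37779 = 3759 - -37779 = 3759 + 37779 = 41538$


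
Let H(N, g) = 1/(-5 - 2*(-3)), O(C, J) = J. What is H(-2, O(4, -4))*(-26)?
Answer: -26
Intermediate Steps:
H(N, g) = 1 (H(N, g) = 1/(-5 + 6) = 1/1 = 1)
H(-2, O(4, -4))*(-26) = 1*(-26) = -26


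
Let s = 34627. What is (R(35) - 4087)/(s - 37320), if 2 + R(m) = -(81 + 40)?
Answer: 4210/2693 ≈ 1.5633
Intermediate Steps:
R(m) = -123 (R(m) = -2 - (81 + 40) = -2 - 1*121 = -2 - 121 = -123)
(R(35) - 4087)/(s - 37320) = (-123 - 4087)/(34627 - 37320) = -4210/(-2693) = -4210*(-1/2693) = 4210/2693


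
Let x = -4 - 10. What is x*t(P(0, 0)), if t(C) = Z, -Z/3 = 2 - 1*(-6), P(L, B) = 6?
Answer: 336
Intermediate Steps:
Z = -24 (Z = -3*(2 - 1*(-6)) = -3*(2 + 6) = -3*8 = -24)
t(C) = -24
x = -14
x*t(P(0, 0)) = -14*(-24) = 336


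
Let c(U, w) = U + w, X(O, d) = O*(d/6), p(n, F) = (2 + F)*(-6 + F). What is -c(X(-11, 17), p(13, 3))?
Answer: 277/6 ≈ 46.167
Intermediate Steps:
p(n, F) = (-6 + F)*(2 + F)
X(O, d) = O*d/6 (X(O, d) = O*(d*(⅙)) = O*(d/6) = O*d/6)
-c(X(-11, 17), p(13, 3)) = -((⅙)*(-11)*17 + (-12 + 3² - 4*3)) = -(-187/6 + (-12 + 9 - 12)) = -(-187/6 - 15) = -1*(-277/6) = 277/6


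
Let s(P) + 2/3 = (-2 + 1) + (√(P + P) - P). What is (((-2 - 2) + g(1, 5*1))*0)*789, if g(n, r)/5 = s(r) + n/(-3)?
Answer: 0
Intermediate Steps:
s(P) = -5/3 - P + √2*√P (s(P) = -⅔ + ((-2 + 1) + (√(P + P) - P)) = -⅔ + (-1 + (√(2*P) - P)) = -⅔ + (-1 + (√2*√P - P)) = -⅔ + (-1 + (-P + √2*√P)) = -⅔ + (-1 - P + √2*√P) = -5/3 - P + √2*√P)
g(n, r) = -25/3 - 5*r - 5*n/3 + 5*√2*√r (g(n, r) = 5*((-5/3 - r + √2*√r) + n/(-3)) = 5*((-5/3 - r + √2*√r) + n*(-⅓)) = 5*((-5/3 - r + √2*√r) - n/3) = 5*(-5/3 - r - n/3 + √2*√r) = -25/3 - 5*r - 5*n/3 + 5*√2*√r)
(((-2 - 2) + g(1, 5*1))*0)*789 = (((-2 - 2) + (-25/3 - 25 - 5/3*1 + 5*√2*√(5*1)))*0)*789 = ((-4 + (-25/3 - 5*5 - 5/3 + 5*√2*√5))*0)*789 = ((-4 + (-25/3 - 25 - 5/3 + 5*√10))*0)*789 = ((-4 + (-35 + 5*√10))*0)*789 = ((-39 + 5*√10)*0)*789 = 0*789 = 0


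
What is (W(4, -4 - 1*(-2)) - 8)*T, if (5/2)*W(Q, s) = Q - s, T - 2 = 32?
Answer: -952/5 ≈ -190.40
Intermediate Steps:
T = 34 (T = 2 + 32 = 34)
W(Q, s) = -2*s/5 + 2*Q/5 (W(Q, s) = 2*(Q - s)/5 = -2*s/5 + 2*Q/5)
(W(4, -4 - 1*(-2)) - 8)*T = ((-2*(-4 - 1*(-2))/5 + (2/5)*4) - 8)*34 = ((-2*(-4 + 2)/5 + 8/5) - 8)*34 = ((-2/5*(-2) + 8/5) - 8)*34 = ((4/5 + 8/5) - 8)*34 = (12/5 - 8)*34 = -28/5*34 = -952/5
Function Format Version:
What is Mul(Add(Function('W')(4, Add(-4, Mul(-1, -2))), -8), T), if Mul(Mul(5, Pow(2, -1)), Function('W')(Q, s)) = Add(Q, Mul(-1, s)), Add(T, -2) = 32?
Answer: Rational(-952, 5) ≈ -190.40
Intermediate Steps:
T = 34 (T = Add(2, 32) = 34)
Function('W')(Q, s) = Add(Mul(Rational(-2, 5), s), Mul(Rational(2, 5), Q)) (Function('W')(Q, s) = Mul(Rational(2, 5), Add(Q, Mul(-1, s))) = Add(Mul(Rational(-2, 5), s), Mul(Rational(2, 5), Q)))
Mul(Add(Function('W')(4, Add(-4, Mul(-1, -2))), -8), T) = Mul(Add(Add(Mul(Rational(-2, 5), Add(-4, Mul(-1, -2))), Mul(Rational(2, 5), 4)), -8), 34) = Mul(Add(Add(Mul(Rational(-2, 5), Add(-4, 2)), Rational(8, 5)), -8), 34) = Mul(Add(Add(Mul(Rational(-2, 5), -2), Rational(8, 5)), -8), 34) = Mul(Add(Add(Rational(4, 5), Rational(8, 5)), -8), 34) = Mul(Add(Rational(12, 5), -8), 34) = Mul(Rational(-28, 5), 34) = Rational(-952, 5)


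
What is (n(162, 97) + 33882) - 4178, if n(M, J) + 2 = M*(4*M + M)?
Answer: 160922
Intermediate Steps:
n(M, J) = -2 + 5*M² (n(M, J) = -2 + M*(4*M + M) = -2 + M*(5*M) = -2 + 5*M²)
(n(162, 97) + 33882) - 4178 = ((-2 + 5*162²) + 33882) - 4178 = ((-2 + 5*26244) + 33882) - 4178 = ((-2 + 131220) + 33882) - 4178 = (131218 + 33882) - 4178 = 165100 - 4178 = 160922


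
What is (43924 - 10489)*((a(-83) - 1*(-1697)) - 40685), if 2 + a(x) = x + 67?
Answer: -1304165610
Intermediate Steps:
a(x) = 65 + x (a(x) = -2 + (x + 67) = -2 + (67 + x) = 65 + x)
(43924 - 10489)*((a(-83) - 1*(-1697)) - 40685) = (43924 - 10489)*(((65 - 83) - 1*(-1697)) - 40685) = 33435*((-18 + 1697) - 40685) = 33435*(1679 - 40685) = 33435*(-39006) = -1304165610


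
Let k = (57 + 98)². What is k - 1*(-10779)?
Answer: 34804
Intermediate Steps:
k = 24025 (k = 155² = 24025)
k - 1*(-10779) = 24025 - 1*(-10779) = 24025 + 10779 = 34804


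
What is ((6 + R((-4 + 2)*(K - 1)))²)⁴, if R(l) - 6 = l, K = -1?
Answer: 4294967296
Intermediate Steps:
R(l) = 6 + l
((6 + R((-4 + 2)*(K - 1)))²)⁴ = ((6 + (6 + (-4 + 2)*(-1 - 1)))²)⁴ = ((6 + (6 - 2*(-2)))²)⁴ = ((6 + (6 + 4))²)⁴ = ((6 + 10)²)⁴ = (16²)⁴ = 256⁴ = 4294967296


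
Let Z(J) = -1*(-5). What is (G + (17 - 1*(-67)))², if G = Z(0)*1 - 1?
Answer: 7744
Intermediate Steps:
Z(J) = 5
G = 4 (G = 5*1 - 1 = 5 - 1 = 4)
(G + (17 - 1*(-67)))² = (4 + (17 - 1*(-67)))² = (4 + (17 + 67))² = (4 + 84)² = 88² = 7744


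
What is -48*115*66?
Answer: -364320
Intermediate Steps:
-48*115*66 = -5520*66 = -364320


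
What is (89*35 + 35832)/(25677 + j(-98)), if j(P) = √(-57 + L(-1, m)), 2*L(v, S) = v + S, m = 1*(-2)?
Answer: 222231582/146512975 - 38947*I*√26/439538925 ≈ 1.5168 - 0.00045182*I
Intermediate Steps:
m = -2
L(v, S) = S/2 + v/2 (L(v, S) = (v + S)/2 = (S + v)/2 = S/2 + v/2)
j(P) = 3*I*√26/2 (j(P) = √(-57 + ((½)*(-2) + (½)*(-1))) = √(-57 + (-1 - ½)) = √(-57 - 3/2) = √(-117/2) = 3*I*√26/2)
(89*35 + 35832)/(25677 + j(-98)) = (89*35 + 35832)/(25677 + 3*I*√26/2) = (3115 + 35832)/(25677 + 3*I*√26/2) = 38947/(25677 + 3*I*√26/2)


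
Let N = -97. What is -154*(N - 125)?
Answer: 34188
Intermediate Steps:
-154*(N - 125) = -154*(-97 - 125) = -154*(-222) = 34188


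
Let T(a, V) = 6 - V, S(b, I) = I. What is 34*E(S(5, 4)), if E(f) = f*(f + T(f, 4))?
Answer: 816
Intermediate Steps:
E(f) = f*(2 + f) (E(f) = f*(f + (6 - 1*4)) = f*(f + (6 - 4)) = f*(f + 2) = f*(2 + f))
34*E(S(5, 4)) = 34*(4*(2 + 4)) = 34*(4*6) = 34*24 = 816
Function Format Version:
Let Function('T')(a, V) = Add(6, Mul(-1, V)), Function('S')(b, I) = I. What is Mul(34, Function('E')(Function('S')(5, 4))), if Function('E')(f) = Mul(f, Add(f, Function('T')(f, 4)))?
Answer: 816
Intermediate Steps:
Function('E')(f) = Mul(f, Add(2, f)) (Function('E')(f) = Mul(f, Add(f, Add(6, Mul(-1, 4)))) = Mul(f, Add(f, Add(6, -4))) = Mul(f, Add(f, 2)) = Mul(f, Add(2, f)))
Mul(34, Function('E')(Function('S')(5, 4))) = Mul(34, Mul(4, Add(2, 4))) = Mul(34, Mul(4, 6)) = Mul(34, 24) = 816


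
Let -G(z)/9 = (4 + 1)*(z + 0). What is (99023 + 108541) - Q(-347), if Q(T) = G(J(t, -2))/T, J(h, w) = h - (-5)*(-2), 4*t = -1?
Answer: 288100677/1388 ≈ 2.0757e+5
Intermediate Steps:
t = -¼ (t = (¼)*(-1) = -¼ ≈ -0.25000)
J(h, w) = -10 + h (J(h, w) = h - 1*10 = h - 10 = -10 + h)
G(z) = -45*z (G(z) = -9*(4 + 1)*(z + 0) = -45*z)
Q(T) = 1845/(4*T) (Q(T) = (-45*(-10 - ¼))/T = (-45*(-41/4))/T = 1845/(4*T))
(99023 + 108541) - Q(-347) = (99023 + 108541) - 1845/(4*(-347)) = 207564 - 1845*(-1)/(4*347) = 207564 - 1*(-1845/1388) = 207564 + 1845/1388 = 288100677/1388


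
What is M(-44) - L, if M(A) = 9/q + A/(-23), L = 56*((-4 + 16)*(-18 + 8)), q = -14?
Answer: 2164249/322 ≈ 6721.3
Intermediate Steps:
L = -6720 (L = 56*(12*(-10)) = 56*(-120) = -6720)
M(A) = -9/14 - A/23 (M(A) = 9/(-14) + A/(-23) = 9*(-1/14) + A*(-1/23) = -9/14 - A/23)
M(-44) - L = (-9/14 - 1/23*(-44)) - 1*(-6720) = (-9/14 + 44/23) + 6720 = 409/322 + 6720 = 2164249/322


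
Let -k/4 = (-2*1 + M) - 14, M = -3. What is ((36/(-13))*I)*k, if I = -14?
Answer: 38304/13 ≈ 2946.5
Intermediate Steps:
k = 76 (k = -4*((-2*1 - 3) - 14) = -4*((-2 - 3) - 14) = -4*(-5 - 14) = -4*(-19) = 76)
((36/(-13))*I)*k = ((36/(-13))*(-14))*76 = ((36*(-1/13))*(-14))*76 = -36/13*(-14)*76 = (504/13)*76 = 38304/13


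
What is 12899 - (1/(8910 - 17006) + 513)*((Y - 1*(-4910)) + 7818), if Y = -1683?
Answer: -45768182811/8096 ≈ -5.6532e+6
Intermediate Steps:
12899 - (1/(8910 - 17006) + 513)*((Y - 1*(-4910)) + 7818) = 12899 - (1/(8910 - 17006) + 513)*((-1683 - 1*(-4910)) + 7818) = 12899 - (1/(-8096) + 513)*((-1683 + 4910) + 7818) = 12899 - (-1/8096 + 513)*(3227 + 7818) = 12899 - 4153247*11045/8096 = 12899 - 1*45872613115/8096 = 12899 - 45872613115/8096 = -45768182811/8096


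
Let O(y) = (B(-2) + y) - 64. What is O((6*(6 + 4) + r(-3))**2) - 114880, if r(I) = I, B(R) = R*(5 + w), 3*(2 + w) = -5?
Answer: -335093/3 ≈ -1.1170e+5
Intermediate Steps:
w = -11/3 (w = -2 + (1/3)*(-5) = -2 - 5/3 = -11/3 ≈ -3.6667)
B(R) = 4*R/3 (B(R) = R*(5 - 11/3) = R*(4/3) = 4*R/3)
O(y) = -200/3 + y (O(y) = ((4/3)*(-2) + y) - 64 = (-8/3 + y) - 64 = -200/3 + y)
O((6*(6 + 4) + r(-3))**2) - 114880 = (-200/3 + (6*(6 + 4) - 3)**2) - 114880 = (-200/3 + (6*10 - 3)**2) - 114880 = (-200/3 + (60 - 3)**2) - 114880 = (-200/3 + 57**2) - 114880 = (-200/3 + 3249) - 114880 = 9547/3 - 114880 = -335093/3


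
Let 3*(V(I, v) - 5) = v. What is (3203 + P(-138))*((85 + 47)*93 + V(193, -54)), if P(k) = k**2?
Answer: 272814961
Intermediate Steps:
V(I, v) = 5 + v/3
(3203 + P(-138))*((85 + 47)*93 + V(193, -54)) = (3203 + (-138)**2)*((85 + 47)*93 + (5 + (1/3)*(-54))) = (3203 + 19044)*(132*93 + (5 - 18)) = 22247*(12276 - 13) = 22247*12263 = 272814961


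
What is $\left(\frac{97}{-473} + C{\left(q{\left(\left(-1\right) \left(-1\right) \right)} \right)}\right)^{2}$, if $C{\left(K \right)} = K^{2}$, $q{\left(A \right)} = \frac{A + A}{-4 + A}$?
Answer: $\frac{1038361}{18122049} \approx 0.057298$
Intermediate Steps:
$q{\left(A \right)} = \frac{2 A}{-4 + A}$
$\left(\frac{97}{-473} + C{\left(q{\left(\left(-1\right) \left(-1\right) \right)} \right)}\right)^{2} = \left(\frac{97}{-473} + \left(\frac{2 \left(\left(-1\right) \left(-1\right)\right)}{-4 - -1}\right)^{2}\right)^{2} = \left(97 \left(- \frac{1}{473}\right) + \left(2 \cdot 1 \frac{1}{-4 + 1}\right)^{2}\right)^{2} = \left(- \frac{97}{473} + \left(2 \cdot 1 \frac{1}{-3}\right)^{2}\right)^{2} = \left(- \frac{97}{473} + \left(2 \cdot 1 \left(- \frac{1}{3}\right)\right)^{2}\right)^{2} = \left(- \frac{97}{473} + \left(- \frac{2}{3}\right)^{2}\right)^{2} = \left(- \frac{97}{473} + \frac{4}{9}\right)^{2} = \left(\frac{1019}{4257}\right)^{2} = \frac{1038361}{18122049}$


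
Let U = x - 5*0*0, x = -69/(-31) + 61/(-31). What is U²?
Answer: 64/961 ≈ 0.066597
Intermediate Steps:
x = 8/31 (x = -69*(-1/31) + 61*(-1/31) = 69/31 - 61/31 = 8/31 ≈ 0.25806)
U = 8/31 (U = 8/31 - 5*0*0 = 8/31 - 0*0 = 8/31 - 1*0 = 8/31 + 0 = 8/31 ≈ 0.25806)
U² = (8/31)² = 64/961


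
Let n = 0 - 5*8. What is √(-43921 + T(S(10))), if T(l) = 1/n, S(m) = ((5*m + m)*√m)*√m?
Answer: I*√17568410/20 ≈ 209.57*I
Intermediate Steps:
n = -40 (n = 0 - 40 = -40)
S(m) = 6*m² (S(m) = ((6*m)*√m)*√m = (6*m^(3/2))*√m = 6*m²)
T(l) = -1/40 (T(l) = 1/(-40) = -1/40)
√(-43921 + T(S(10))) = √(-43921 - 1/40) = √(-1756841/40) = I*√17568410/20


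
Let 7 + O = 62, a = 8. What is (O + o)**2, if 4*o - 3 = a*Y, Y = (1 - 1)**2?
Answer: 49729/16 ≈ 3108.1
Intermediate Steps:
O = 55 (O = -7 + 62 = 55)
Y = 0 (Y = 0**2 = 0)
o = 3/4 (o = 3/4 + (8*0)/4 = 3/4 + (1/4)*0 = 3/4 + 0 = 3/4 ≈ 0.75000)
(O + o)**2 = (55 + 3/4)**2 = (223/4)**2 = 49729/16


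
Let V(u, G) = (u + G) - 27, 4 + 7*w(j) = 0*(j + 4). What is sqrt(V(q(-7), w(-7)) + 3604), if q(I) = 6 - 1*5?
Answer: sqrt(175294)/7 ≈ 59.812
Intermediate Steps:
q(I) = 1 (q(I) = 6 - 5 = 1)
w(j) = -4/7 (w(j) = -4/7 + (0*(j + 4))/7 = -4/7 + (0*(4 + j))/7 = -4/7 + (1/7)*0 = -4/7 + 0 = -4/7)
V(u, G) = -27 + G + u (V(u, G) = (G + u) - 27 = -27 + G + u)
sqrt(V(q(-7), w(-7)) + 3604) = sqrt((-27 - 4/7 + 1) + 3604) = sqrt(-186/7 + 3604) = sqrt(25042/7) = sqrt(175294)/7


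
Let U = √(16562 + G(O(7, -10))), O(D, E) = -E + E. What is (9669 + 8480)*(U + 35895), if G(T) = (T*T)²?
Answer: 651458355 + 1651559*√2 ≈ 6.5379e+8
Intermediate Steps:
O(D, E) = 0
G(T) = T⁴ (G(T) = (T²)² = T⁴)
U = 91*√2 (U = √(16562 + 0⁴) = √(16562 + 0) = √16562 = 91*√2 ≈ 128.69)
(9669 + 8480)*(U + 35895) = (9669 + 8480)*(91*√2 + 35895) = 18149*(35895 + 91*√2) = 651458355 + 1651559*√2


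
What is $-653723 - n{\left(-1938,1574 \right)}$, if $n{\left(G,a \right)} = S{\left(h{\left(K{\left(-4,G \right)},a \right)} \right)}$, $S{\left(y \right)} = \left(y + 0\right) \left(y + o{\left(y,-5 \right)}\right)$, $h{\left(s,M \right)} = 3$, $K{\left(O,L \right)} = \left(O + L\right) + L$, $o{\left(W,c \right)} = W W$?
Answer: $-653759$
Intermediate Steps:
$o{\left(W,c \right)} = W^{2}$
$K{\left(O,L \right)} = O + 2 L$ ($K{\left(O,L \right)} = \left(L + O\right) + L = O + 2 L$)
$S{\left(y \right)} = y \left(y + y^{2}\right)$ ($S{\left(y \right)} = \left(y + 0\right) \left(y + y^{2}\right) = y \left(y + y^{2}\right)$)
$n{\left(G,a \right)} = 36$ ($n{\left(G,a \right)} = 3^{2} \left(1 + 3\right) = 9 \cdot 4 = 36$)
$-653723 - n{\left(-1938,1574 \right)} = -653723 - 36 = -653759$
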